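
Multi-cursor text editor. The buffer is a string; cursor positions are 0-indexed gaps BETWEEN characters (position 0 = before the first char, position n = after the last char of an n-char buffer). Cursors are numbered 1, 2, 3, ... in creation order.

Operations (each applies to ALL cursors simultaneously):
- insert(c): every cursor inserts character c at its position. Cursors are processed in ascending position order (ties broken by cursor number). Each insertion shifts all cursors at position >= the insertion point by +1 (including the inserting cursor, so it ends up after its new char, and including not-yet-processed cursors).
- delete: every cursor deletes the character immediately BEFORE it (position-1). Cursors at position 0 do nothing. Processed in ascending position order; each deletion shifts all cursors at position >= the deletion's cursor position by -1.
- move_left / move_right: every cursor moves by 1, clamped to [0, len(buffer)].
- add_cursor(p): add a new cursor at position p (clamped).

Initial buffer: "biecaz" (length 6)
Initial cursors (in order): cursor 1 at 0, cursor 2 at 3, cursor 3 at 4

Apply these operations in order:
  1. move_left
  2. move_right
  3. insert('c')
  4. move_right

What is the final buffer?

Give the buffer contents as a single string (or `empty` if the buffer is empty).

Answer: bciecccaz

Derivation:
After op 1 (move_left): buffer="biecaz" (len 6), cursors c1@0 c2@2 c3@3, authorship ......
After op 2 (move_right): buffer="biecaz" (len 6), cursors c1@1 c2@3 c3@4, authorship ......
After op 3 (insert('c')): buffer="bciecccaz" (len 9), cursors c1@2 c2@5 c3@7, authorship .1..2.3..
After op 4 (move_right): buffer="bciecccaz" (len 9), cursors c1@3 c2@6 c3@8, authorship .1..2.3..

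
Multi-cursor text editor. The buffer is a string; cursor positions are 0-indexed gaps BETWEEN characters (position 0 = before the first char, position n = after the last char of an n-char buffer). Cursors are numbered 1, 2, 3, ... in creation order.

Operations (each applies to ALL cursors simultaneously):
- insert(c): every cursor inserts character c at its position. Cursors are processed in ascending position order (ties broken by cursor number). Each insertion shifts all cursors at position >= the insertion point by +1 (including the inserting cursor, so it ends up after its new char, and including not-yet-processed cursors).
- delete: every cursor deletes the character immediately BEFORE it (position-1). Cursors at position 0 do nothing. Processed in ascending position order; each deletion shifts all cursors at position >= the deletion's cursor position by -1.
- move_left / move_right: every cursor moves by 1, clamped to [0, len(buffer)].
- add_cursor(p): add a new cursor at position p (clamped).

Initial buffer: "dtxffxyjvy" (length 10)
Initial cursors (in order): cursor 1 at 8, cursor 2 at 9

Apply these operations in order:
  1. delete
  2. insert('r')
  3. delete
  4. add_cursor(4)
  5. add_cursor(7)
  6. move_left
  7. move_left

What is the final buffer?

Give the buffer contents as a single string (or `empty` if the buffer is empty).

Answer: dtxffxyy

Derivation:
After op 1 (delete): buffer="dtxffxyy" (len 8), cursors c1@7 c2@7, authorship ........
After op 2 (insert('r')): buffer="dtxffxyrry" (len 10), cursors c1@9 c2@9, authorship .......12.
After op 3 (delete): buffer="dtxffxyy" (len 8), cursors c1@7 c2@7, authorship ........
After op 4 (add_cursor(4)): buffer="dtxffxyy" (len 8), cursors c3@4 c1@7 c2@7, authorship ........
After op 5 (add_cursor(7)): buffer="dtxffxyy" (len 8), cursors c3@4 c1@7 c2@7 c4@7, authorship ........
After op 6 (move_left): buffer="dtxffxyy" (len 8), cursors c3@3 c1@6 c2@6 c4@6, authorship ........
After op 7 (move_left): buffer="dtxffxyy" (len 8), cursors c3@2 c1@5 c2@5 c4@5, authorship ........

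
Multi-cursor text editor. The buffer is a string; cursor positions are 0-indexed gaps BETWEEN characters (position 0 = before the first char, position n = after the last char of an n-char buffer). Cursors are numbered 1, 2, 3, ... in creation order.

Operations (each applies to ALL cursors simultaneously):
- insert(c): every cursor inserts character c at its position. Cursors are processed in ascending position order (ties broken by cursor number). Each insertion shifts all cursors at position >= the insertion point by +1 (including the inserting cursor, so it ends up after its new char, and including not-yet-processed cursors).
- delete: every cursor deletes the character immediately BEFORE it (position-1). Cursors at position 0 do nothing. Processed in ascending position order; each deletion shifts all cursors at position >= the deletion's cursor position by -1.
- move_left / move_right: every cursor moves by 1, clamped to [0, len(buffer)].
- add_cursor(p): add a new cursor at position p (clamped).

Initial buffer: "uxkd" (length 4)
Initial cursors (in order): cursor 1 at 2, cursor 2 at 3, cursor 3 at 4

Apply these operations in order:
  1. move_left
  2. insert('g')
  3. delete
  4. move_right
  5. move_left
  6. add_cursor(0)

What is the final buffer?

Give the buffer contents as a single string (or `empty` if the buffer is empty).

Answer: uxkd

Derivation:
After op 1 (move_left): buffer="uxkd" (len 4), cursors c1@1 c2@2 c3@3, authorship ....
After op 2 (insert('g')): buffer="ugxgkgd" (len 7), cursors c1@2 c2@4 c3@6, authorship .1.2.3.
After op 3 (delete): buffer="uxkd" (len 4), cursors c1@1 c2@2 c3@3, authorship ....
After op 4 (move_right): buffer="uxkd" (len 4), cursors c1@2 c2@3 c3@4, authorship ....
After op 5 (move_left): buffer="uxkd" (len 4), cursors c1@1 c2@2 c3@3, authorship ....
After op 6 (add_cursor(0)): buffer="uxkd" (len 4), cursors c4@0 c1@1 c2@2 c3@3, authorship ....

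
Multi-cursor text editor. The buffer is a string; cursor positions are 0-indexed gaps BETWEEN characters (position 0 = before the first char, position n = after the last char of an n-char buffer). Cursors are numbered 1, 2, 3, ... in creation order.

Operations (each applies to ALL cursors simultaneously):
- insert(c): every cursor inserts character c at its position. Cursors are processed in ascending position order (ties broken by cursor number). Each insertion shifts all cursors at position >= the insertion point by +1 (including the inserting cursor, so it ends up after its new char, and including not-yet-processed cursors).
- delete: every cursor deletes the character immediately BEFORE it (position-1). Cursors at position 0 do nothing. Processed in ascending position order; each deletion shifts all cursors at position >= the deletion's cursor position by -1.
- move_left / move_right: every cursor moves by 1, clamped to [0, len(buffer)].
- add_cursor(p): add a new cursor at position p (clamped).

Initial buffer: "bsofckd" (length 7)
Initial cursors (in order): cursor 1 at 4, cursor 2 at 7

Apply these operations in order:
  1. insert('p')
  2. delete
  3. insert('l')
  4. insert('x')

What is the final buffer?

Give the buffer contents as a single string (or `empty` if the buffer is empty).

Answer: bsoflxckdlx

Derivation:
After op 1 (insert('p')): buffer="bsofpckdp" (len 9), cursors c1@5 c2@9, authorship ....1...2
After op 2 (delete): buffer="bsofckd" (len 7), cursors c1@4 c2@7, authorship .......
After op 3 (insert('l')): buffer="bsoflckdl" (len 9), cursors c1@5 c2@9, authorship ....1...2
After op 4 (insert('x')): buffer="bsoflxckdlx" (len 11), cursors c1@6 c2@11, authorship ....11...22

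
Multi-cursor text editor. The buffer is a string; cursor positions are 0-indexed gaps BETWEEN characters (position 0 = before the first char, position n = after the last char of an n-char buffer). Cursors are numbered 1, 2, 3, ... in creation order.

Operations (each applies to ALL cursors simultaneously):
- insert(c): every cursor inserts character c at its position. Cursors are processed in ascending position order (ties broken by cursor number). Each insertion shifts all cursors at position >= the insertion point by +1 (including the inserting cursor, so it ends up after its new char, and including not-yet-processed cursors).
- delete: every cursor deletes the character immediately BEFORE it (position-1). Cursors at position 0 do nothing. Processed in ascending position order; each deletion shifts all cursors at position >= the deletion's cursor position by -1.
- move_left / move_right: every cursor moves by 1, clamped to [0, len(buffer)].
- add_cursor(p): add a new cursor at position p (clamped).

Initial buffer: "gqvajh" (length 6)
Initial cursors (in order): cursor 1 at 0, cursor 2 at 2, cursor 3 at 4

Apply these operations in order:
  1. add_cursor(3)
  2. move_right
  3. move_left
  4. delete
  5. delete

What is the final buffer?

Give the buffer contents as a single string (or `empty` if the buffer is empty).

Answer: jh

Derivation:
After op 1 (add_cursor(3)): buffer="gqvajh" (len 6), cursors c1@0 c2@2 c4@3 c3@4, authorship ......
After op 2 (move_right): buffer="gqvajh" (len 6), cursors c1@1 c2@3 c4@4 c3@5, authorship ......
After op 3 (move_left): buffer="gqvajh" (len 6), cursors c1@0 c2@2 c4@3 c3@4, authorship ......
After op 4 (delete): buffer="gjh" (len 3), cursors c1@0 c2@1 c3@1 c4@1, authorship ...
After op 5 (delete): buffer="jh" (len 2), cursors c1@0 c2@0 c3@0 c4@0, authorship ..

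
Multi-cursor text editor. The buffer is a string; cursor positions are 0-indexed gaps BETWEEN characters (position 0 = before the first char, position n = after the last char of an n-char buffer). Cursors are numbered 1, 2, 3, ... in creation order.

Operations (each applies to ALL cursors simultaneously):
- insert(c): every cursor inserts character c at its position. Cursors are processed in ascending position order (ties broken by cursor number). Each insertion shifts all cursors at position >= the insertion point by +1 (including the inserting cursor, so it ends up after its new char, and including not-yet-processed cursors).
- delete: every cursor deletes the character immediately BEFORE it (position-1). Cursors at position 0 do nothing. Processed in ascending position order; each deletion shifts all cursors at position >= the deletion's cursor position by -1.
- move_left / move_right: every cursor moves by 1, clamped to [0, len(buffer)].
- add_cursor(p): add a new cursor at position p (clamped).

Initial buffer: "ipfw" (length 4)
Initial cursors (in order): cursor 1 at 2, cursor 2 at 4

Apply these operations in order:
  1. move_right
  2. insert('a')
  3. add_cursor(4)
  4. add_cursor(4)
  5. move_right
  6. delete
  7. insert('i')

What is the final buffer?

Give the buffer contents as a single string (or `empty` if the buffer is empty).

After op 1 (move_right): buffer="ipfw" (len 4), cursors c1@3 c2@4, authorship ....
After op 2 (insert('a')): buffer="ipfawa" (len 6), cursors c1@4 c2@6, authorship ...1.2
After op 3 (add_cursor(4)): buffer="ipfawa" (len 6), cursors c1@4 c3@4 c2@6, authorship ...1.2
After op 4 (add_cursor(4)): buffer="ipfawa" (len 6), cursors c1@4 c3@4 c4@4 c2@6, authorship ...1.2
After op 5 (move_right): buffer="ipfawa" (len 6), cursors c1@5 c3@5 c4@5 c2@6, authorship ...1.2
After op 6 (delete): buffer="ip" (len 2), cursors c1@2 c2@2 c3@2 c4@2, authorship ..
After op 7 (insert('i')): buffer="ipiiii" (len 6), cursors c1@6 c2@6 c3@6 c4@6, authorship ..1234

Answer: ipiiii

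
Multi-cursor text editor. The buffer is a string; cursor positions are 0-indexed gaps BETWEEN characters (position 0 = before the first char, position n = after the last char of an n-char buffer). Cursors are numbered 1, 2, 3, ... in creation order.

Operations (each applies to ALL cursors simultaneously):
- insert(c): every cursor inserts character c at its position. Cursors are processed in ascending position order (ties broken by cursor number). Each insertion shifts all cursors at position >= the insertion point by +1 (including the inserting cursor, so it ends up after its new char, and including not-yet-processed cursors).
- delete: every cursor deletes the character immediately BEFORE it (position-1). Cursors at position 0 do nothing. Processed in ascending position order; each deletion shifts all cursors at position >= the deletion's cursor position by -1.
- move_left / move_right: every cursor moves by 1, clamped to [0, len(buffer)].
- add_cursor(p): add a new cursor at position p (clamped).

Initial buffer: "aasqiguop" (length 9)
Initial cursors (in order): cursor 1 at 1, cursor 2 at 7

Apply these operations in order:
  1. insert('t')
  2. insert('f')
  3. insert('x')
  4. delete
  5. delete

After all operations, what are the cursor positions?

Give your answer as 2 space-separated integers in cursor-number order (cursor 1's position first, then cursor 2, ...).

Answer: 2 9

Derivation:
After op 1 (insert('t')): buffer="atasqigutop" (len 11), cursors c1@2 c2@9, authorship .1......2..
After op 2 (insert('f')): buffer="atfasqigutfop" (len 13), cursors c1@3 c2@11, authorship .11......22..
After op 3 (insert('x')): buffer="atfxasqigutfxop" (len 15), cursors c1@4 c2@13, authorship .111......222..
After op 4 (delete): buffer="atfasqigutfop" (len 13), cursors c1@3 c2@11, authorship .11......22..
After op 5 (delete): buffer="atasqigutop" (len 11), cursors c1@2 c2@9, authorship .1......2..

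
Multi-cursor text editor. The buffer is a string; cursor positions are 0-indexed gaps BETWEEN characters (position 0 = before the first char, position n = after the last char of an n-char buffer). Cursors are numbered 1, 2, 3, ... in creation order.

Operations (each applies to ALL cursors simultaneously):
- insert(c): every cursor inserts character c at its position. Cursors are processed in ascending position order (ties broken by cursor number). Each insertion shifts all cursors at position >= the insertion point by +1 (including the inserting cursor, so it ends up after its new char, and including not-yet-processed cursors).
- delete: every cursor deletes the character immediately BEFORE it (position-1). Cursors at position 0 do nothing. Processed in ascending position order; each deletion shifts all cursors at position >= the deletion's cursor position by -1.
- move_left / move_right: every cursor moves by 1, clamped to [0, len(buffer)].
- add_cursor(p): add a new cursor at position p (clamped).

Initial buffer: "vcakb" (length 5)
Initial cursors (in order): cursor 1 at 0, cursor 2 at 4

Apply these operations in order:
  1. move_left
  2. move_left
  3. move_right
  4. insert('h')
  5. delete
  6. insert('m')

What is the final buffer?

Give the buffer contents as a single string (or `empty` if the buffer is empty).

After op 1 (move_left): buffer="vcakb" (len 5), cursors c1@0 c2@3, authorship .....
After op 2 (move_left): buffer="vcakb" (len 5), cursors c1@0 c2@2, authorship .....
After op 3 (move_right): buffer="vcakb" (len 5), cursors c1@1 c2@3, authorship .....
After op 4 (insert('h')): buffer="vhcahkb" (len 7), cursors c1@2 c2@5, authorship .1..2..
After op 5 (delete): buffer="vcakb" (len 5), cursors c1@1 c2@3, authorship .....
After op 6 (insert('m')): buffer="vmcamkb" (len 7), cursors c1@2 c2@5, authorship .1..2..

Answer: vmcamkb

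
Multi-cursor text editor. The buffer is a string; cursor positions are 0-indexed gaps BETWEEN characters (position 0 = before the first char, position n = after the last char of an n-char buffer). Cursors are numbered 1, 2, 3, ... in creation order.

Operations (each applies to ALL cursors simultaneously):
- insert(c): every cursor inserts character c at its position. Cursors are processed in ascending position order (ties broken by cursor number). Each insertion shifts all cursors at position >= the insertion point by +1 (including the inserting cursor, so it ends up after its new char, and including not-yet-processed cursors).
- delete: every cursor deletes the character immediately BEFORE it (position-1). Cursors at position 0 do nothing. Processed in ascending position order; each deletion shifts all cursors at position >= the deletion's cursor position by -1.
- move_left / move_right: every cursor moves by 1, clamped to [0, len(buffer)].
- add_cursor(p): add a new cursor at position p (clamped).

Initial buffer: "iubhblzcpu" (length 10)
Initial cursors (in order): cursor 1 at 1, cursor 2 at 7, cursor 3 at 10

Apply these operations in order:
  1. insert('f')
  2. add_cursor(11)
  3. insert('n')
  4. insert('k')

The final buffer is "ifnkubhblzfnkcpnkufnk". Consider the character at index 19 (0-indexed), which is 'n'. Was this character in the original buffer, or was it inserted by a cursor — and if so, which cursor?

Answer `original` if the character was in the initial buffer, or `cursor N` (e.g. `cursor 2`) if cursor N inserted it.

Answer: cursor 3

Derivation:
After op 1 (insert('f')): buffer="ifubhblzfcpuf" (len 13), cursors c1@2 c2@9 c3@13, authorship .1......2...3
After op 2 (add_cursor(11)): buffer="ifubhblzfcpuf" (len 13), cursors c1@2 c2@9 c4@11 c3@13, authorship .1......2...3
After op 3 (insert('n')): buffer="ifnubhblzfncpnufn" (len 17), cursors c1@3 c2@11 c4@14 c3@17, authorship .11......22..4.33
After op 4 (insert('k')): buffer="ifnkubhblzfnkcpnkufnk" (len 21), cursors c1@4 c2@13 c4@17 c3@21, authorship .111......222..44.333
Authorship (.=original, N=cursor N): . 1 1 1 . . . . . . 2 2 2 . . 4 4 . 3 3 3
Index 19: author = 3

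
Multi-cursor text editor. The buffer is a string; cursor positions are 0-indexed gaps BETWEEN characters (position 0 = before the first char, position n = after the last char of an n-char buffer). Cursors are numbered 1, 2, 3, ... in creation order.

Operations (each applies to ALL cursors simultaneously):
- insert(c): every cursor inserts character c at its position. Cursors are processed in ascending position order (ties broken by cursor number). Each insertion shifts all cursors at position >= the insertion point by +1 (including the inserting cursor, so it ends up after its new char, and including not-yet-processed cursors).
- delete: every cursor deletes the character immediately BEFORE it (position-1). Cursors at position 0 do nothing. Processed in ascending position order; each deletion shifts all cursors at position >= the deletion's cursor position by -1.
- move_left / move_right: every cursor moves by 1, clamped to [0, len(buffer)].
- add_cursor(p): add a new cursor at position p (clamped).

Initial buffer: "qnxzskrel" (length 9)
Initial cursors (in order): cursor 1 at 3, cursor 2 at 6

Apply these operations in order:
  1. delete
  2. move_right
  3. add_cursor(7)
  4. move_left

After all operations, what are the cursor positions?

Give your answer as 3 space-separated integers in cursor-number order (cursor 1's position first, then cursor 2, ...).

Answer: 2 4 6

Derivation:
After op 1 (delete): buffer="qnzsrel" (len 7), cursors c1@2 c2@4, authorship .......
After op 2 (move_right): buffer="qnzsrel" (len 7), cursors c1@3 c2@5, authorship .......
After op 3 (add_cursor(7)): buffer="qnzsrel" (len 7), cursors c1@3 c2@5 c3@7, authorship .......
After op 4 (move_left): buffer="qnzsrel" (len 7), cursors c1@2 c2@4 c3@6, authorship .......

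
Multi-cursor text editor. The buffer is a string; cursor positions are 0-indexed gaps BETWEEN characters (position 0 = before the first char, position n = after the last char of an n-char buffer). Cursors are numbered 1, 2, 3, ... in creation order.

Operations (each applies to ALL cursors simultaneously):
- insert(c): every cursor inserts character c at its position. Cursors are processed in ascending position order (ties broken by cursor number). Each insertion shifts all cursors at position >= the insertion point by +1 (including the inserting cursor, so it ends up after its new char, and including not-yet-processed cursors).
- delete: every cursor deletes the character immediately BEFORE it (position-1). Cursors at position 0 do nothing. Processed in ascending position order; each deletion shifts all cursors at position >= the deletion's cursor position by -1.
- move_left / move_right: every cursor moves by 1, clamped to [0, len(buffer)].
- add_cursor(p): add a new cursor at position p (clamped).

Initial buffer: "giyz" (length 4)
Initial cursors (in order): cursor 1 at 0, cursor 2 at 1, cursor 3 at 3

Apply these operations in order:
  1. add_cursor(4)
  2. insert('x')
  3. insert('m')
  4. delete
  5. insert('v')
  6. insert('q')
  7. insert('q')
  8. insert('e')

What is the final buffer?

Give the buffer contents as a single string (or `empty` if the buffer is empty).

Answer: xvqqegxvqqeiyxvqqezxvqqe

Derivation:
After op 1 (add_cursor(4)): buffer="giyz" (len 4), cursors c1@0 c2@1 c3@3 c4@4, authorship ....
After op 2 (insert('x')): buffer="xgxiyxzx" (len 8), cursors c1@1 c2@3 c3@6 c4@8, authorship 1.2..3.4
After op 3 (insert('m')): buffer="xmgxmiyxmzxm" (len 12), cursors c1@2 c2@5 c3@9 c4@12, authorship 11.22..33.44
After op 4 (delete): buffer="xgxiyxzx" (len 8), cursors c1@1 c2@3 c3@6 c4@8, authorship 1.2..3.4
After op 5 (insert('v')): buffer="xvgxviyxvzxv" (len 12), cursors c1@2 c2@5 c3@9 c4@12, authorship 11.22..33.44
After op 6 (insert('q')): buffer="xvqgxvqiyxvqzxvq" (len 16), cursors c1@3 c2@7 c3@12 c4@16, authorship 111.222..333.444
After op 7 (insert('q')): buffer="xvqqgxvqqiyxvqqzxvqq" (len 20), cursors c1@4 c2@9 c3@15 c4@20, authorship 1111.2222..3333.4444
After op 8 (insert('e')): buffer="xvqqegxvqqeiyxvqqezxvqqe" (len 24), cursors c1@5 c2@11 c3@18 c4@24, authorship 11111.22222..33333.44444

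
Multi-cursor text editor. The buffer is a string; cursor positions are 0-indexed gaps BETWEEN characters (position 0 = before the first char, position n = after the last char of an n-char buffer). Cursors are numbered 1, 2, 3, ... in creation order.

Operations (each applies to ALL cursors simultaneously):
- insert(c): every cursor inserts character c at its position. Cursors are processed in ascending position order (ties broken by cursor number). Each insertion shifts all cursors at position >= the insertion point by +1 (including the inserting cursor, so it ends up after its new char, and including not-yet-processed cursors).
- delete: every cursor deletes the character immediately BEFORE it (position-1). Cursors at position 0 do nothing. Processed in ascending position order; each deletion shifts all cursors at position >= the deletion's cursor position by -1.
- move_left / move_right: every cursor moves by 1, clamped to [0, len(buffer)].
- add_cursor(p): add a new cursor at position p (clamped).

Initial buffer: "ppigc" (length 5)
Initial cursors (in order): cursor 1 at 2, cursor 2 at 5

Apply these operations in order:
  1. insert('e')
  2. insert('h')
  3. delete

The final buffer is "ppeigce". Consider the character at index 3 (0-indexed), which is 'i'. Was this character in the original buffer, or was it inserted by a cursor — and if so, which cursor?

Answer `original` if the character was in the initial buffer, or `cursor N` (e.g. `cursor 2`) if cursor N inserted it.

Answer: original

Derivation:
After op 1 (insert('e')): buffer="ppeigce" (len 7), cursors c1@3 c2@7, authorship ..1...2
After op 2 (insert('h')): buffer="ppehigceh" (len 9), cursors c1@4 c2@9, authorship ..11...22
After op 3 (delete): buffer="ppeigce" (len 7), cursors c1@3 c2@7, authorship ..1...2
Authorship (.=original, N=cursor N): . . 1 . . . 2
Index 3: author = original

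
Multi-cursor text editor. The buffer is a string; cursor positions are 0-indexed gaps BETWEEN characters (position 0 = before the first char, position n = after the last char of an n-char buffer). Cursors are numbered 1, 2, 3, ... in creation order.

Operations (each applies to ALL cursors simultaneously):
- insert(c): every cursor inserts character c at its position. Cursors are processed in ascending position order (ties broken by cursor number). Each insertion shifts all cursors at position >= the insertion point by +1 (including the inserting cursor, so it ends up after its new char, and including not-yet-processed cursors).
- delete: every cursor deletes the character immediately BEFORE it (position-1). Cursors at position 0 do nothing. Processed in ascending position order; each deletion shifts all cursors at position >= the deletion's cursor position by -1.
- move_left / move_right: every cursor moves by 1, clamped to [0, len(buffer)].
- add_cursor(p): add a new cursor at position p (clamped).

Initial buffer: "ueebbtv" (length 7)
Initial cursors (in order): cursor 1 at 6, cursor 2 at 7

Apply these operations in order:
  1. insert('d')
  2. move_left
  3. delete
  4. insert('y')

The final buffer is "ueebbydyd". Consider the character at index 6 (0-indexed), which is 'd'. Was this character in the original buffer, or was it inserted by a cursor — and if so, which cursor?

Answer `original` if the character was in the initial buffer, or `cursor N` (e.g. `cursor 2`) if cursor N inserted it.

After op 1 (insert('d')): buffer="ueebbtdvd" (len 9), cursors c1@7 c2@9, authorship ......1.2
After op 2 (move_left): buffer="ueebbtdvd" (len 9), cursors c1@6 c2@8, authorship ......1.2
After op 3 (delete): buffer="ueebbdd" (len 7), cursors c1@5 c2@6, authorship .....12
After op 4 (insert('y')): buffer="ueebbydyd" (len 9), cursors c1@6 c2@8, authorship .....1122
Authorship (.=original, N=cursor N): . . . . . 1 1 2 2
Index 6: author = 1

Answer: cursor 1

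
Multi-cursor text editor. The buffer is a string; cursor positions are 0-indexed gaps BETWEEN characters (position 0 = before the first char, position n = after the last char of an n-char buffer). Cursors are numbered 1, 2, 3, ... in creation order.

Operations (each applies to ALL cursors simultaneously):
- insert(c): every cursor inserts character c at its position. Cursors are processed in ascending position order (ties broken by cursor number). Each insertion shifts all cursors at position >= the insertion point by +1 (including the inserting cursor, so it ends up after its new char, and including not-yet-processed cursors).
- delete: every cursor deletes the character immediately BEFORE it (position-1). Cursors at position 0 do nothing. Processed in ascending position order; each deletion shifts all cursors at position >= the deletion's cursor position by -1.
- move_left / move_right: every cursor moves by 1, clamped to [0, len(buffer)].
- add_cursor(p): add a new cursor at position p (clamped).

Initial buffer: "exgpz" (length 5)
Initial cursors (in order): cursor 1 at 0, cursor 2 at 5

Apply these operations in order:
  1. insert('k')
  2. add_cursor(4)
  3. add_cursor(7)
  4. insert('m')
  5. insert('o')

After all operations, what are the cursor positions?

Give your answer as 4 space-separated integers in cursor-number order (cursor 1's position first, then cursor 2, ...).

After op 1 (insert('k')): buffer="kexgpzk" (len 7), cursors c1@1 c2@7, authorship 1.....2
After op 2 (add_cursor(4)): buffer="kexgpzk" (len 7), cursors c1@1 c3@4 c2@7, authorship 1.....2
After op 3 (add_cursor(7)): buffer="kexgpzk" (len 7), cursors c1@1 c3@4 c2@7 c4@7, authorship 1.....2
After op 4 (insert('m')): buffer="kmexgmpzkmm" (len 11), cursors c1@2 c3@6 c2@11 c4@11, authorship 11...3..224
After op 5 (insert('o')): buffer="kmoexgmopzkmmoo" (len 15), cursors c1@3 c3@8 c2@15 c4@15, authorship 111...33..22424

Answer: 3 15 8 15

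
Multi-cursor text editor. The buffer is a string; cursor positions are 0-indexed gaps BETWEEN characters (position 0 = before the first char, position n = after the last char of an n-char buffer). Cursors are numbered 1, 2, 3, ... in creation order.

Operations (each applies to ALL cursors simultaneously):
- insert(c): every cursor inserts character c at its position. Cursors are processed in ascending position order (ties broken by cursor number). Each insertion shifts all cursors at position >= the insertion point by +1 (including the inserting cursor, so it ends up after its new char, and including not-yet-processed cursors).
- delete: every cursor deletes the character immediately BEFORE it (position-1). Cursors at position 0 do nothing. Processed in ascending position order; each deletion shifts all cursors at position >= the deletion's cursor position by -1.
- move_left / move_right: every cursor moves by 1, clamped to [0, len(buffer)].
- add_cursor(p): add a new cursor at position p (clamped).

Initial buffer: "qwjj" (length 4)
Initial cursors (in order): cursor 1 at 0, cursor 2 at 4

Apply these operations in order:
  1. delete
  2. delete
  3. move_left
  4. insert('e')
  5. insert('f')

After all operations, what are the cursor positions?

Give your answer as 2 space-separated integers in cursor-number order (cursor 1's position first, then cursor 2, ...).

After op 1 (delete): buffer="qwj" (len 3), cursors c1@0 c2@3, authorship ...
After op 2 (delete): buffer="qw" (len 2), cursors c1@0 c2@2, authorship ..
After op 3 (move_left): buffer="qw" (len 2), cursors c1@0 c2@1, authorship ..
After op 4 (insert('e')): buffer="eqew" (len 4), cursors c1@1 c2@3, authorship 1.2.
After op 5 (insert('f')): buffer="efqefw" (len 6), cursors c1@2 c2@5, authorship 11.22.

Answer: 2 5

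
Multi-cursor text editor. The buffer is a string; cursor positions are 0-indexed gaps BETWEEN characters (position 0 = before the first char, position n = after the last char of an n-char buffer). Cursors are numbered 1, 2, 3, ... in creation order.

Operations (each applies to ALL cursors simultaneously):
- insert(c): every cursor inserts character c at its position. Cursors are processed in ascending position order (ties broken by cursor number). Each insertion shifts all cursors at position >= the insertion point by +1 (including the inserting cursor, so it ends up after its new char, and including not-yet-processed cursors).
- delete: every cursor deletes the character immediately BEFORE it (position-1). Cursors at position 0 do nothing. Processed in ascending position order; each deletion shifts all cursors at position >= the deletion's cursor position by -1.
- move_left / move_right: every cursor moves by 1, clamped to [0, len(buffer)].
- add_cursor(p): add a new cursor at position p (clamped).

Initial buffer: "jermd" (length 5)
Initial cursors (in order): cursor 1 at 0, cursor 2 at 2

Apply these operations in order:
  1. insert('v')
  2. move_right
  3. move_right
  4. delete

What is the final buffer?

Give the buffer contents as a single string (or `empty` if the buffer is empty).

After op 1 (insert('v')): buffer="vjevrmd" (len 7), cursors c1@1 c2@4, authorship 1..2...
After op 2 (move_right): buffer="vjevrmd" (len 7), cursors c1@2 c2@5, authorship 1..2...
After op 3 (move_right): buffer="vjevrmd" (len 7), cursors c1@3 c2@6, authorship 1..2...
After op 4 (delete): buffer="vjvrd" (len 5), cursors c1@2 c2@4, authorship 1.2..

Answer: vjvrd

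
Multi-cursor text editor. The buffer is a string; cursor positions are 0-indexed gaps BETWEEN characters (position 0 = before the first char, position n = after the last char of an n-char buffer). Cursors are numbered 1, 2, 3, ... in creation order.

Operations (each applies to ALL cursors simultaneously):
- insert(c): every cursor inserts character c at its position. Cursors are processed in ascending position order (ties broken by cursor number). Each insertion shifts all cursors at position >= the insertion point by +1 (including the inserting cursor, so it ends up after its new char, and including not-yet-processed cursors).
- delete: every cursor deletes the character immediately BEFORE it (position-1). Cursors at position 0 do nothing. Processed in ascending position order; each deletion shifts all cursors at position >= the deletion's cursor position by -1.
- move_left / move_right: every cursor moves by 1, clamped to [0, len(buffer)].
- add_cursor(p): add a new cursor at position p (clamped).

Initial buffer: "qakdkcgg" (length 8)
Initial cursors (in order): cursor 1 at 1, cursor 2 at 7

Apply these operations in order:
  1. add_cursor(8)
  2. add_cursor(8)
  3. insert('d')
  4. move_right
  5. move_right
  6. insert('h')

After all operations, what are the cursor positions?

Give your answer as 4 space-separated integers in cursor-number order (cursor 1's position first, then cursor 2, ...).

Answer: 5 13 16 16

Derivation:
After op 1 (add_cursor(8)): buffer="qakdkcgg" (len 8), cursors c1@1 c2@7 c3@8, authorship ........
After op 2 (add_cursor(8)): buffer="qakdkcgg" (len 8), cursors c1@1 c2@7 c3@8 c4@8, authorship ........
After op 3 (insert('d')): buffer="qdakdkcgdgdd" (len 12), cursors c1@2 c2@9 c3@12 c4@12, authorship .1......2.34
After op 4 (move_right): buffer="qdakdkcgdgdd" (len 12), cursors c1@3 c2@10 c3@12 c4@12, authorship .1......2.34
After op 5 (move_right): buffer="qdakdkcgdgdd" (len 12), cursors c1@4 c2@11 c3@12 c4@12, authorship .1......2.34
After op 6 (insert('h')): buffer="qdakhdkcgdgdhdhh" (len 16), cursors c1@5 c2@13 c3@16 c4@16, authorship .1..1....2.32434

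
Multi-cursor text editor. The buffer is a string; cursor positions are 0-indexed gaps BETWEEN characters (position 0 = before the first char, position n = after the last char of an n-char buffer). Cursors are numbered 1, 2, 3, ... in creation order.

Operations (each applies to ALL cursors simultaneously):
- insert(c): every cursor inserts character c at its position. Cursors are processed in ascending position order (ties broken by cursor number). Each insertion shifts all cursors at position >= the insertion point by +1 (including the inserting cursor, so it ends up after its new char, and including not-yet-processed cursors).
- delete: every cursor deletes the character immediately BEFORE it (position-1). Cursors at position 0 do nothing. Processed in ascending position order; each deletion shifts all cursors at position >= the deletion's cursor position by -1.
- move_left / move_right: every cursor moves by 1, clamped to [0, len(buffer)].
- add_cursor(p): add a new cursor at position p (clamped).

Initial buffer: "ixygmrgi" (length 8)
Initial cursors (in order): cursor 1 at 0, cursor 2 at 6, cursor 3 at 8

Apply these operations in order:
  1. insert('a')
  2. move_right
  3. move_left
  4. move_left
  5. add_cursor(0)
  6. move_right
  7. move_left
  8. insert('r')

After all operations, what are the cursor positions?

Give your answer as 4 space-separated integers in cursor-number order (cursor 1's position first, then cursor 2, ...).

After op 1 (insert('a')): buffer="aixygmragia" (len 11), cursors c1@1 c2@8 c3@11, authorship 1......2..3
After op 2 (move_right): buffer="aixygmragia" (len 11), cursors c1@2 c2@9 c3@11, authorship 1......2..3
After op 3 (move_left): buffer="aixygmragia" (len 11), cursors c1@1 c2@8 c3@10, authorship 1......2..3
After op 4 (move_left): buffer="aixygmragia" (len 11), cursors c1@0 c2@7 c3@9, authorship 1......2..3
After op 5 (add_cursor(0)): buffer="aixygmragia" (len 11), cursors c1@0 c4@0 c2@7 c3@9, authorship 1......2..3
After op 6 (move_right): buffer="aixygmragia" (len 11), cursors c1@1 c4@1 c2@8 c3@10, authorship 1......2..3
After op 7 (move_left): buffer="aixygmragia" (len 11), cursors c1@0 c4@0 c2@7 c3@9, authorship 1......2..3
After op 8 (insert('r')): buffer="rraixygmrragria" (len 15), cursors c1@2 c4@2 c2@10 c3@13, authorship 141......22.3.3

Answer: 2 10 13 2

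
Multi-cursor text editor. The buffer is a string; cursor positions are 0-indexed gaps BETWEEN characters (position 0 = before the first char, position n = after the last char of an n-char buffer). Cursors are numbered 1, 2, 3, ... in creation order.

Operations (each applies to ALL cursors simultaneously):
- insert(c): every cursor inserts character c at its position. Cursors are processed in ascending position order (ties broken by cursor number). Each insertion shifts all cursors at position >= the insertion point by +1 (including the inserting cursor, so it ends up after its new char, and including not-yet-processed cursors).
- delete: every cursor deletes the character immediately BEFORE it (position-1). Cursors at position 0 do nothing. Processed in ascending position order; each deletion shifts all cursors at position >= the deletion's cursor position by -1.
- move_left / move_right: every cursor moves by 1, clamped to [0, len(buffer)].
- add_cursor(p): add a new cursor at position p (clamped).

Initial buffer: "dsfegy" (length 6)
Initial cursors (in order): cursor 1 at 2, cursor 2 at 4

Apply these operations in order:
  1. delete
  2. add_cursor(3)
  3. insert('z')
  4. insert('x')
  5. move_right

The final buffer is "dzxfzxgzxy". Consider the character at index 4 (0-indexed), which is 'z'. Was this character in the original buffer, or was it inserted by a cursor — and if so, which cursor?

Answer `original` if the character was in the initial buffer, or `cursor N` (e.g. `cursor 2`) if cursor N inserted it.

After op 1 (delete): buffer="dfgy" (len 4), cursors c1@1 c2@2, authorship ....
After op 2 (add_cursor(3)): buffer="dfgy" (len 4), cursors c1@1 c2@2 c3@3, authorship ....
After op 3 (insert('z')): buffer="dzfzgzy" (len 7), cursors c1@2 c2@4 c3@6, authorship .1.2.3.
After op 4 (insert('x')): buffer="dzxfzxgzxy" (len 10), cursors c1@3 c2@6 c3@9, authorship .11.22.33.
After op 5 (move_right): buffer="dzxfzxgzxy" (len 10), cursors c1@4 c2@7 c3@10, authorship .11.22.33.
Authorship (.=original, N=cursor N): . 1 1 . 2 2 . 3 3 .
Index 4: author = 2

Answer: cursor 2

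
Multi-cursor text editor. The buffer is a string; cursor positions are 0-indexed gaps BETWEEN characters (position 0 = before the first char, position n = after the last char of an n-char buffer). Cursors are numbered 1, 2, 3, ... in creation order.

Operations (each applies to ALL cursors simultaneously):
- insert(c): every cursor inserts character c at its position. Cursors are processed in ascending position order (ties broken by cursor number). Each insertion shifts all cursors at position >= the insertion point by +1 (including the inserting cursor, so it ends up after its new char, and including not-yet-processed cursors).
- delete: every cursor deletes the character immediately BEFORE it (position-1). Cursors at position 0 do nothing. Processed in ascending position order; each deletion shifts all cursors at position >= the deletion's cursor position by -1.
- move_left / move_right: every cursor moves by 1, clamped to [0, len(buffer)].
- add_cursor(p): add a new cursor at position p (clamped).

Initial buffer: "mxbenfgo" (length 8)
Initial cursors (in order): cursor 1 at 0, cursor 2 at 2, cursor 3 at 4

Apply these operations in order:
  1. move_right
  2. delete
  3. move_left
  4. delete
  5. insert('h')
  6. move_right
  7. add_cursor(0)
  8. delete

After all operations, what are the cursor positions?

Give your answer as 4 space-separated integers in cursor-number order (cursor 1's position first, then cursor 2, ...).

Answer: 1 1 1 0

Derivation:
After op 1 (move_right): buffer="mxbenfgo" (len 8), cursors c1@1 c2@3 c3@5, authorship ........
After op 2 (delete): buffer="xefgo" (len 5), cursors c1@0 c2@1 c3@2, authorship .....
After op 3 (move_left): buffer="xefgo" (len 5), cursors c1@0 c2@0 c3@1, authorship .....
After op 4 (delete): buffer="efgo" (len 4), cursors c1@0 c2@0 c3@0, authorship ....
After op 5 (insert('h')): buffer="hhhefgo" (len 7), cursors c1@3 c2@3 c3@3, authorship 123....
After op 6 (move_right): buffer="hhhefgo" (len 7), cursors c1@4 c2@4 c3@4, authorship 123....
After op 7 (add_cursor(0)): buffer="hhhefgo" (len 7), cursors c4@0 c1@4 c2@4 c3@4, authorship 123....
After op 8 (delete): buffer="hfgo" (len 4), cursors c4@0 c1@1 c2@1 c3@1, authorship 1...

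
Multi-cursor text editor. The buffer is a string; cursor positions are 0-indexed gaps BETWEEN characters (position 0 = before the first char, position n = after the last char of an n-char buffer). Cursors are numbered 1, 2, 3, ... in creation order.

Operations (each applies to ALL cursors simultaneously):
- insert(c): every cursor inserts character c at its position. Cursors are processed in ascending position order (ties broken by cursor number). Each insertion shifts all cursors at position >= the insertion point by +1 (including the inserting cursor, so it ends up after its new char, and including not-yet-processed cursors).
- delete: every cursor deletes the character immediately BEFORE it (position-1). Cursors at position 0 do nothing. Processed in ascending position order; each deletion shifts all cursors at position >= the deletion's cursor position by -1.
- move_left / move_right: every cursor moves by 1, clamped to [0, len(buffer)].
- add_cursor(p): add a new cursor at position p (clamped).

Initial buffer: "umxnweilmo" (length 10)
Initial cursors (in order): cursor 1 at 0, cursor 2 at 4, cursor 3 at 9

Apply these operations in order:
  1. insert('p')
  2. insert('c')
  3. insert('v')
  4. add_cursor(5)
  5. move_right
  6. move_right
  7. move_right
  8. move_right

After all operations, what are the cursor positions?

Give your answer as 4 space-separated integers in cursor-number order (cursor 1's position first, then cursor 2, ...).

After op 1 (insert('p')): buffer="pumxnpweilmpo" (len 13), cursors c1@1 c2@6 c3@12, authorship 1....2.....3.
After op 2 (insert('c')): buffer="pcumxnpcweilmpco" (len 16), cursors c1@2 c2@8 c3@15, authorship 11....22.....33.
After op 3 (insert('v')): buffer="pcvumxnpcvweilmpcvo" (len 19), cursors c1@3 c2@10 c3@18, authorship 111....222.....333.
After op 4 (add_cursor(5)): buffer="pcvumxnpcvweilmpcvo" (len 19), cursors c1@3 c4@5 c2@10 c3@18, authorship 111....222.....333.
After op 5 (move_right): buffer="pcvumxnpcvweilmpcvo" (len 19), cursors c1@4 c4@6 c2@11 c3@19, authorship 111....222.....333.
After op 6 (move_right): buffer="pcvumxnpcvweilmpcvo" (len 19), cursors c1@5 c4@7 c2@12 c3@19, authorship 111....222.....333.
After op 7 (move_right): buffer="pcvumxnpcvweilmpcvo" (len 19), cursors c1@6 c4@8 c2@13 c3@19, authorship 111....222.....333.
After op 8 (move_right): buffer="pcvumxnpcvweilmpcvo" (len 19), cursors c1@7 c4@9 c2@14 c3@19, authorship 111....222.....333.

Answer: 7 14 19 9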